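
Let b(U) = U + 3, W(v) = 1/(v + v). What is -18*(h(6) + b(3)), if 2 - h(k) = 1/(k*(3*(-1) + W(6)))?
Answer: -5076/35 ≈ -145.03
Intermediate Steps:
W(v) = 1/(2*v)
b(U) = 3 + U
h(k) = 2 + 12/(35*k) (h(k) = 2 - 1/(k*(3*(-1) + (1/2)/6)) = 2 - 1/(k*(-3 + (1/2)*(1/6))) = 2 - 1/(k*(-3 + 1/12)) = 2 - 1/(k*(-35/12)) = 2 - 1/((-35*k/12)) = 2 - (-12)/(35*k) = 2 + 12/(35*k))
-18*(h(6) + b(3)) = -18*((2 + (12/35)/6) + (3 + 3)) = -18*((2 + (12/35)*(1/6)) + 6) = -18*((2 + 2/35) + 6) = -18*(72/35 + 6) = -18*282/35 = -5076/35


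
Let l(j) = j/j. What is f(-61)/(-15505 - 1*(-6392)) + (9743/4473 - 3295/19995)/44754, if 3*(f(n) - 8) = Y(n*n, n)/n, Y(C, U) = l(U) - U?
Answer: -84188786237/105804489667149 ≈ -0.00079570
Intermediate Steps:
l(j) = 1
Y(C, U) = 1 - U
f(n) = 8 + (1 - n)/(3*n) (f(n) = 8 + ((1 - n)/n)/3 = 8 + (1 - n)/(3*n))
f(-61)/(-15505 - 1*(-6392)) + (9743/4473 - 3295/19995)/44754 = ((⅓)*(1 + 23*(-61))/(-61))/(-15505 - 1*(-6392)) + (9743/4473 - 3295/19995)/44754 = ((⅓)*(-1/61)*(1 - 1403))/(-15505 + 6392) + (9743*(1/4473) - 3295*1/19995)*(1/44754) = ((⅓)*(-1/61)*(-1402))/(-9113) + (9743/4473 - 659/3999)*(1/44754) = (1402/183)*(-1/9113) + (12004850/5962509)*(1/44754) = -2/2379 + 6002425/133423063893 = -84188786237/105804489667149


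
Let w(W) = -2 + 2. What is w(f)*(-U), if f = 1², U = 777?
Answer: 0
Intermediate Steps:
f = 1
w(W) = 0
w(f)*(-U) = 0*(-1*777) = 0*(-777) = 0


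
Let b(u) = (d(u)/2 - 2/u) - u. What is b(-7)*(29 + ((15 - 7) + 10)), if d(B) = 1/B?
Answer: 4747/14 ≈ 339.07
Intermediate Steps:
b(u) = -u - 3/(2*u) (b(u) = (1/(u*2) - 2/u) - u = ((1/2)/u - 2/u) - u = (1/(2*u) - 2/u) - u = -3/(2*u) - u = -u - 3/(2*u))
b(-7)*(29 + ((15 - 7) + 10)) = (-1*(-7) - 3/2/(-7))*(29 + ((15 - 7) + 10)) = (7 - 3/2*(-1/7))*(29 + (8 + 10)) = (7 + 3/14)*(29 + 18) = (101/14)*47 = 4747/14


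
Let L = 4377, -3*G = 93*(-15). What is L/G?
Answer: 1459/155 ≈ 9.4129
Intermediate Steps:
G = 465 (G = -31*(-15) = -1/3*(-1395) = 465)
L/G = 4377/465 = 4377*(1/465) = 1459/155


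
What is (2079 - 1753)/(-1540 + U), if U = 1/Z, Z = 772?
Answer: -251672/1188879 ≈ -0.21169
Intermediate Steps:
U = 1/772 ≈ 0.0012953
(2079 - 1753)/(-1540 + U) = (2079 - 1753)/(-1540 + 1/772) = 326/(-1188879/772) = 326*(-772/1188879) = -251672/1188879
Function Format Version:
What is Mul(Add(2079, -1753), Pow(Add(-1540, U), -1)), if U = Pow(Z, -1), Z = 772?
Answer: Rational(-251672, 1188879) ≈ -0.21169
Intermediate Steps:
U = Rational(1, 772) (U = Pow(772, -1) = Rational(1, 772) ≈ 0.0012953)
Mul(Add(2079, -1753), Pow(Add(-1540, U), -1)) = Mul(Add(2079, -1753), Pow(Add(-1540, Rational(1, 772)), -1)) = Mul(326, Pow(Rational(-1188879, 772), -1)) = Mul(326, Rational(-772, 1188879)) = Rational(-251672, 1188879)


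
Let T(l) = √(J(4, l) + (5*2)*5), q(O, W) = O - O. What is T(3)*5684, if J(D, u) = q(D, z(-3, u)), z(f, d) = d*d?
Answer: 28420*√2 ≈ 40192.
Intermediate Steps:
z(f, d) = d²
q(O, W) = 0
J(D, u) = 0
T(l) = 5*√2 (T(l) = √(0 + (5*2)*5) = √(0 + 10*5) = √(0 + 50) = √50 = 5*√2)
T(3)*5684 = (5*√2)*5684 = 28420*√2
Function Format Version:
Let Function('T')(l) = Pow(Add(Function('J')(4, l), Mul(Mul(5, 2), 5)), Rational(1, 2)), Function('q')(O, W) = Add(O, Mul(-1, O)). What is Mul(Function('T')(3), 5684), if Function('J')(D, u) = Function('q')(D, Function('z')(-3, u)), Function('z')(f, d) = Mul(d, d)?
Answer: Mul(28420, Pow(2, Rational(1, 2))) ≈ 40192.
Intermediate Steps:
Function('z')(f, d) = Pow(d, 2)
Function('q')(O, W) = 0
Function('J')(D, u) = 0
Function('T')(l) = Mul(5, Pow(2, Rational(1, 2))) (Function('T')(l) = Pow(Add(0, Mul(Mul(5, 2), 5)), Rational(1, 2)) = Pow(Add(0, Mul(10, 5)), Rational(1, 2)) = Pow(Add(0, 50), Rational(1, 2)) = Pow(50, Rational(1, 2)) = Mul(5, Pow(2, Rational(1, 2))))
Mul(Function('T')(3), 5684) = Mul(Mul(5, Pow(2, Rational(1, 2))), 5684) = Mul(28420, Pow(2, Rational(1, 2)))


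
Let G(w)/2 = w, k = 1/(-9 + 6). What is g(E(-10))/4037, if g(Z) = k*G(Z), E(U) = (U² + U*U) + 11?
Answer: -422/12111 ≈ -0.034844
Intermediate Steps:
k = -⅓ (k = 1/(-3) = -⅓ ≈ -0.33333)
G(w) = 2*w
E(U) = 11 + 2*U² (E(U) = (U² + U²) + 11 = 2*U² + 11 = 11 + 2*U²)
g(Z) = -2*Z/3
g(E(-10))/4037 = -2*(11 + 2*(-10)²)/3/4037 = -2*(11 + 2*100)/3*(1/4037) = -2*(11 + 200)/3*(1/4037) = -⅔*211*(1/4037) = -422/3*1/4037 = -422/12111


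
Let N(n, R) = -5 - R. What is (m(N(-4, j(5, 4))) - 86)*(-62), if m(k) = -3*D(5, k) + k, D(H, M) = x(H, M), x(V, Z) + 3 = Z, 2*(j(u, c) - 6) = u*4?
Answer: 2170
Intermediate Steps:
j(u, c) = 6 + 2*u (j(u, c) = 6 + (u*4)/2 = 6 + (4*u)/2 = 6 + 2*u)
x(V, Z) = -3 + Z
D(H, M) = -3 + M
m(k) = 9 - 2*k (m(k) = -3*(-3 + k) + k = (9 - 3*k) + k = 9 - 2*k)
(m(N(-4, j(5, 4))) - 86)*(-62) = ((9 - 2*(-5 - (6 + 2*5))) - 86)*(-62) = ((9 - 2*(-5 - (6 + 10))) - 86)*(-62) = ((9 - 2*(-5 - 1*16)) - 86)*(-62) = ((9 - 2*(-5 - 16)) - 86)*(-62) = ((9 - 2*(-21)) - 86)*(-62) = ((9 + 42) - 86)*(-62) = (51 - 86)*(-62) = -35*(-62) = 2170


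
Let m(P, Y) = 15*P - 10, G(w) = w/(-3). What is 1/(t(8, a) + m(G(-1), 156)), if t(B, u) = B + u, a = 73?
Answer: 1/76 ≈ 0.013158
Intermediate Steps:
G(w) = -w/3 (G(w) = w*(-⅓) = -w/3)
m(P, Y) = -10 + 15*P
1/(t(8, a) + m(G(-1), 156)) = 1/((8 + 73) + (-10 + 15*(-⅓*(-1)))) = 1/(81 + (-10 + 15*(⅓))) = 1/(81 + (-10 + 5)) = 1/(81 - 5) = 1/76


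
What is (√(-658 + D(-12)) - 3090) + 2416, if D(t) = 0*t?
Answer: -674 + I*√658 ≈ -674.0 + 25.652*I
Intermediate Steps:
D(t) = 0
(√(-658 + D(-12)) - 3090) + 2416 = (√(-658 + 0) - 3090) + 2416 = (√(-658) - 3090) + 2416 = (I*√658 - 3090) + 2416 = (-3090 + I*√658) + 2416 = -674 + I*√658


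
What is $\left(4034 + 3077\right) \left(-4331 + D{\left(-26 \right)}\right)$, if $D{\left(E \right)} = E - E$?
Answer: $-30797741$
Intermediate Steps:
$D{\left(E \right)} = 0$
$\left(4034 + 3077\right) \left(-4331 + D{\left(-26 \right)}\right) = \left(4034 + 3077\right) \left(-4331 + 0\right) = 7111 \left(-4331\right) = -30797741$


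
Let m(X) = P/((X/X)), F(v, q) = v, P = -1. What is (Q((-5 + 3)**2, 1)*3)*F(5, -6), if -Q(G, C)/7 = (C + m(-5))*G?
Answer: 0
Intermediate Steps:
m(X) = -1 (m(X) = -1/(X/X) = -1/1 = -1*1 = -1)
Q(G, C) = -7*G*(-1 + C) (Q(G, C) = -7*(C - 1)*G = -7*(-1 + C)*G = -7*G*(-1 + C))
(Q((-5 + 3)**2, 1)*3)*F(5, -6) = ((7*(-5 + 3)**2*(1 - 1*1))*3)*5 = ((7*(-2)**2*(1 - 1))*3)*5 = ((7*4*0)*3)*5 = (0*3)*5 = 0*5 = 0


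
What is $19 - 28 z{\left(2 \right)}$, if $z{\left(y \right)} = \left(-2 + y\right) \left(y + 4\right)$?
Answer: $19$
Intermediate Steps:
$z{\left(y \right)} = \left(-2 + y\right) \left(4 + y\right)$
$19 - 28 z{\left(2 \right)} = 19 - 28 \left(-8 + 2^{2} + 2 \cdot 2\right) = 19 - 28 \left(-8 + 4 + 4\right) = 19 - 0 = 19 + 0 = 19$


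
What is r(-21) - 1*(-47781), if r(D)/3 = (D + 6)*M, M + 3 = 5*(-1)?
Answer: 48141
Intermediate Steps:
M = -8 (M = -3 + 5*(-1) = -3 - 5 = -8)
r(D) = -144 - 24*D (r(D) = 3*((D + 6)*(-8)) = 3*((6 + D)*(-8)) = 3*(-48 - 8*D) = -144 - 24*D)
r(-21) - 1*(-47781) = (-144 - 24*(-21)) - 1*(-47781) = (-144 + 504) + 47781 = 360 + 47781 = 48141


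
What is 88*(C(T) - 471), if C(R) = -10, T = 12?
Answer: -42328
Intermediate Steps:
88*(C(T) - 471) = 88*(-10 - 471) = 88*(-481) = -42328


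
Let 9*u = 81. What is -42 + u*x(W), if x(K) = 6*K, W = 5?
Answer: 228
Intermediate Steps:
u = 9 (u = (⅑)*81 = 9)
-42 + u*x(W) = -42 + 9*(6*5) = -42 + 9*30 = -42 + 270 = 228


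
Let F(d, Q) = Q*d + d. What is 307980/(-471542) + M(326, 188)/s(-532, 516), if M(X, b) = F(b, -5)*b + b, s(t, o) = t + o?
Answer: 8321393027/943084 ≈ 8823.6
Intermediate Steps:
s(t, o) = o + t
F(d, Q) = d + Q*d
M(X, b) = b - 4*b² (M(X, b) = (b*(1 - 5))*b + b = (b*(-4))*b + b = (-4*b)*b + b = -4*b² + b = b - 4*b²)
307980/(-471542) + M(326, 188)/s(-532, 516) = 307980/(-471542) + (188*(1 - 4*188))/(516 - 532) = 307980*(-1/471542) + (188*(1 - 752))/(-16) = -153990/235771 + (188*(-751))*(-1/16) = -153990/235771 - 141188*(-1/16) = -153990/235771 + 35297/4 = 8321393027/943084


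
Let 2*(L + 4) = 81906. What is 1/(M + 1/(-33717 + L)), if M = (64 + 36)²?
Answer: 7232/72320001 ≈ 0.00010000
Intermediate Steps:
L = 40949 (L = -4 + (½)*81906 = -4 + 40953 = 40949)
M = 10000 (M = 100² = 10000)
1/(M + 1/(-33717 + L)) = 1/(10000 + 1/(-33717 + 40949)) = 1/(10000 + 1/7232) = 1/(72320001/7232) = 7232/72320001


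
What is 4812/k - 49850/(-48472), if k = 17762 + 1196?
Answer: 294575891/229733044 ≈ 1.2823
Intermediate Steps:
k = 18958
4812/k - 49850/(-48472) = 4812/18958 - 49850/(-48472) = 4812*(1/18958) - 49850*(-1/48472) = 2406/9479 + 24925/24236 = 294575891/229733044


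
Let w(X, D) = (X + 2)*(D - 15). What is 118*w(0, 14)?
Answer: -236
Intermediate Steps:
w(X, D) = (-15 + D)*(2 + X) (w(X, D) = (2 + X)*(-15 + D) = (-15 + D)*(2 + X))
118*w(0, 14) = 118*(-30 - 15*0 + 2*14 + 14*0) = 118*(-30 + 0 + 28 + 0) = 118*(-2) = -236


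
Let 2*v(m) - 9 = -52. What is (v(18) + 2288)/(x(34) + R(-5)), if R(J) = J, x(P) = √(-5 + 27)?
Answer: -7555/2 - 1511*√22/2 ≈ -7321.1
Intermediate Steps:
x(P) = √22
v(m) = -43/2 (v(m) = 9/2 + (½)*(-52) = 9/2 - 26 = -43/2)
(v(18) + 2288)/(x(34) + R(-5)) = (-43/2 + 2288)/(√22 - 5) = 4533/(2*(-5 + √22))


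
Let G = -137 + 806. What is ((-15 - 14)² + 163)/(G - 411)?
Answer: 502/129 ≈ 3.8915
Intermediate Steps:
G = 669
((-15 - 14)² + 163)/(G - 411) = ((-15 - 14)² + 163)/(669 - 411) = ((-29)² + 163)/258 = (841 + 163)*(1/258) = 1004*(1/258) = 502/129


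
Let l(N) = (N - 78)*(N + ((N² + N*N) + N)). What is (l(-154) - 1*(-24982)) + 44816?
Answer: -10862970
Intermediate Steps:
l(N) = (-78 + N)*(2*N + 2*N²) (l(N) = (-78 + N)*(N + ((N² + N²) + N)) = (-78 + N)*(N + (2*N² + N)) = (-78 + N)*(N + (N + 2*N²)) = (-78 + N)*(2*N + 2*N²))
(l(-154) - 1*(-24982)) + 44816 = (2*(-154)*(-78 + (-154)² - 77*(-154)) - 1*(-24982)) + 44816 = (2*(-154)*(-78 + 23716 + 11858) + 24982) + 44816 = (2*(-154)*35496 + 24982) + 44816 = (-10932768 + 24982) + 44816 = -10907786 + 44816 = -10862970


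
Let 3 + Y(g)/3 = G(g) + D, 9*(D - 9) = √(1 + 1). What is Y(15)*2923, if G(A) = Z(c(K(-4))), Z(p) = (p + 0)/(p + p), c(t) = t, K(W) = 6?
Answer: 113997/2 + 2923*√2/3 ≈ 58376.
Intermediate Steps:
Z(p) = ½ (Z(p) = p/((2*p)) = p*(1/(2*p)) = ½)
G(A) = ½
D = 9 + √2/9 (D = 9 + √(1 + 1)/9 = 9 + √2/9 ≈ 9.1571)
Y(g) = 39/2 + √2/3 (Y(g) = -9 + 3*(½ + (9 + √2/9)) = -9 + 3*(19/2 + √2/9) = -9 + (57/2 + √2/3) = 39/2 + √2/3)
Y(15)*2923 = (39/2 + √2/3)*2923 = 113997/2 + 2923*√2/3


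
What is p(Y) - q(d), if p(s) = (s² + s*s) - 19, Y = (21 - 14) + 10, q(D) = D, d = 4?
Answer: 555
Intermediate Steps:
Y = 17 (Y = 7 + 10 = 17)
p(s) = -19 + 2*s² (p(s) = (s² + s²) - 19 = 2*s² - 19 = -19 + 2*s²)
p(Y) - q(d) = (-19 + 2*17²) - 1*4 = (-19 + 2*289) - 4 = (-19 + 578) - 4 = 559 - 4 = 555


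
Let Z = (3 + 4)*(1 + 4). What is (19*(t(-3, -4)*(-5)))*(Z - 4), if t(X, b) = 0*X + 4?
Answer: -11780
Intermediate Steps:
t(X, b) = 4 (t(X, b) = 0 + 4 = 4)
Z = 35 (Z = 7*5 = 35)
(19*(t(-3, -4)*(-5)))*(Z - 4) = (19*(4*(-5)))*(35 - 4) = (19*(-20))*31 = -380*31 = -11780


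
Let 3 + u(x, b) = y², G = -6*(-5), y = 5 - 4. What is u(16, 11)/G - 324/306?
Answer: -287/255 ≈ -1.1255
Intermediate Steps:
y = 1
G = 30
u(x, b) = -2 (u(x, b) = -3 + 1² = -3 + 1 = -2)
u(16, 11)/G - 324/306 = -2/30 - 324/306 = -2*1/30 - 324*1/306 = -1/15 - 18/17 = -287/255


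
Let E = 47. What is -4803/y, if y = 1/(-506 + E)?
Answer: 2204577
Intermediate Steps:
y = -1/459 (y = 1/(-506 + 47) = 1/(-459) = -1/459 ≈ -0.0021787)
-4803/y = -4803/(-1/459) = -4803*(-459) = 2204577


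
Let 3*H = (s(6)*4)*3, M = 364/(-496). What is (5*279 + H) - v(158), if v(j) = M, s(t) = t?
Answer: 176047/124 ≈ 1419.7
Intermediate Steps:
M = -91/124 (M = 364*(-1/496) = -91/124 ≈ -0.73387)
H = 24 (H = ((6*4)*3)/3 = (24*3)/3 = (⅓)*72 = 24)
v(j) = -91/124
(5*279 + H) - v(158) = (5*279 + 24) - 1*(-91/124) = (1395 + 24) + 91/124 = 1419 + 91/124 = 176047/124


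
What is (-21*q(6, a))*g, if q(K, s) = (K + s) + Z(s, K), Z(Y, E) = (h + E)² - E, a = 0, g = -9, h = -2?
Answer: 3024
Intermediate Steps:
Z(Y, E) = (-2 + E)² - E
q(K, s) = s + (-2 + K)² (q(K, s) = (K + s) + ((-2 + K)² - K) = s + (-2 + K)²)
(-21*q(6, a))*g = -21*(0 + (-2 + 6)²)*(-9) = -21*(0 + 4²)*(-9) = -21*(0 + 16)*(-9) = -21*16*(-9) = -336*(-9) = 3024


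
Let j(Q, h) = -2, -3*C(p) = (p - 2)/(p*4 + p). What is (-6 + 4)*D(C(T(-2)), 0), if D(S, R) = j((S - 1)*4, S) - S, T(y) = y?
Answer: 56/15 ≈ 3.7333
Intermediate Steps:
C(p) = -(-2 + p)/(15*p) (C(p) = -(p - 2)/(3*(p*4 + p)) = -(-2 + p)/(3*(4*p + p)) = -(-2 + p)/(3*(5*p)) = -(-2 + p)*1/(5*p)/3 = -(-2 + p)/(15*p))
D(S, R) = -2 - S
(-6 + 4)*D(C(T(-2)), 0) = (-6 + 4)*(-2 - (2 - 1*(-2))/(15*(-2))) = -2*(-2 - (-1)*(2 + 2)/(15*2)) = -2*(-2 - (-1)*4/(15*2)) = -2*(-2 - 1*(-2/15)) = -2*(-2 + 2/15) = -2*(-28/15) = 56/15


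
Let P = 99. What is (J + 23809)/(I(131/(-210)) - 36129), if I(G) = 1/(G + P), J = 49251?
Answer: -1509346540/746388801 ≈ -2.0222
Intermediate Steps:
I(G) = 1/(99 + G) (I(G) = 1/(G + 99) = 1/(99 + G))
(J + 23809)/(I(131/(-210)) - 36129) = (49251 + 23809)/(1/(99 + 131/(-210)) - 36129) = 73060/(1/(99 + 131*(-1/210)) - 36129) = 73060/(1/(99 - 131/210) - 36129) = 73060/(1/(20659/210) - 36129) = 73060/(210/20659 - 36129) = 73060/(-746388801/20659) = 73060*(-20659/746388801) = -1509346540/746388801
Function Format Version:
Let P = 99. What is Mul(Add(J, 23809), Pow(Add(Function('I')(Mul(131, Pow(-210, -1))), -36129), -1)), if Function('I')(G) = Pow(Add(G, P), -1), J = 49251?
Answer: Rational(-1509346540, 746388801) ≈ -2.0222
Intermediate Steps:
Function('I')(G) = Pow(Add(99, G), -1) (Function('I')(G) = Pow(Add(G, 99), -1) = Pow(Add(99, G), -1))
Mul(Add(J, 23809), Pow(Add(Function('I')(Mul(131, Pow(-210, -1))), -36129), -1)) = Mul(Add(49251, 23809), Pow(Add(Pow(Add(99, Mul(131, Pow(-210, -1))), -1), -36129), -1)) = Mul(73060, Pow(Add(Pow(Add(99, Mul(131, Rational(-1, 210))), -1), -36129), -1)) = Mul(73060, Pow(Add(Pow(Add(99, Rational(-131, 210)), -1), -36129), -1)) = Mul(73060, Pow(Add(Pow(Rational(20659, 210), -1), -36129), -1)) = Mul(73060, Pow(Add(Rational(210, 20659), -36129), -1)) = Mul(73060, Pow(Rational(-746388801, 20659), -1)) = Mul(73060, Rational(-20659, 746388801)) = Rational(-1509346540, 746388801)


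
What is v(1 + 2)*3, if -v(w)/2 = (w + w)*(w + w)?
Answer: -216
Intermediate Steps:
v(w) = -8*w² (v(w) = -2*(w + w)*(w + w) = -2*2*w*2*w = -8*w²)
v(1 + 2)*3 = -8*(1 + 2)²*3 = -8*3²*3 = -8*9*3 = -72*3 = -216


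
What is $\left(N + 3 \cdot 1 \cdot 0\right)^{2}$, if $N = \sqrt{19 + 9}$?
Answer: $28$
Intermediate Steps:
$N = 2 \sqrt{7}$ ($N = \sqrt{28} = 2 \sqrt{7} \approx 5.2915$)
$\left(N + 3 \cdot 1 \cdot 0\right)^{2} = \left(2 \sqrt{7} + 3 \cdot 1 \cdot 0\right)^{2} = \left(2 \sqrt{7} + 3 \cdot 0\right)^{2} = \left(2 \sqrt{7} + 0\right)^{2} = \left(2 \sqrt{7}\right)^{2} = 28$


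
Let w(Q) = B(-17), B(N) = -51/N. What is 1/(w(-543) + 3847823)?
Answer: 1/3847826 ≈ 2.5989e-7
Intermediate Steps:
w(Q) = 3 (w(Q) = -51/(-17) = -51*(-1/17) = 3)
1/(w(-543) + 3847823) = 1/(3 + 3847823) = 1/3847826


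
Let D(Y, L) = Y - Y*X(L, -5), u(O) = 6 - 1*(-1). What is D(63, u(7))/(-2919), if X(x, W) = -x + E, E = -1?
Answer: -27/139 ≈ -0.19424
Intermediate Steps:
u(O) = 7 (u(O) = 6 + 1 = 7)
X(x, W) = -1 - x (X(x, W) = -x - 1 = -1 - x)
D(Y, L) = Y - Y*(-1 - L)
D(63, u(7))/(-2919) = (63*(2 + 7))/(-2919) = (63*9)*(-1/2919) = 567*(-1/2919) = -27/139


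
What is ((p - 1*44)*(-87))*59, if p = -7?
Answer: 261783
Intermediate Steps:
((p - 1*44)*(-87))*59 = ((-7 - 1*44)*(-87))*59 = ((-7 - 44)*(-87))*59 = -51*(-87)*59 = 4437*59 = 261783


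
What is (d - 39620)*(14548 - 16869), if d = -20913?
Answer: 140497093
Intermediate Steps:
(d - 39620)*(14548 - 16869) = (-20913 - 39620)*(14548 - 16869) = -60533*(-2321) = 140497093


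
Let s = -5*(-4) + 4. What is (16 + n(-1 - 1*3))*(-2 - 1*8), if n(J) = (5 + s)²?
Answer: -8570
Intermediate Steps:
s = 24 (s = 20 + 4 = 24)
n(J) = 841 (n(J) = (5 + 24)² = 29² = 841)
(16 + n(-1 - 1*3))*(-2 - 1*8) = (16 + 841)*(-2 - 1*8) = 857*(-2 - 8) = 857*(-10) = -8570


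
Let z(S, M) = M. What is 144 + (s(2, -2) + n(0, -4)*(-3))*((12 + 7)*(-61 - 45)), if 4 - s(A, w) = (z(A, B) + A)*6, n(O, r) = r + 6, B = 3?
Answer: 64592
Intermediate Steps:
n(O, r) = 6 + r
s(A, w) = -14 - 6*A (s(A, w) = 4 - (3 + A)*6 = 4 - (18 + 6*A) = 4 + (-18 - 6*A) = -14 - 6*A)
144 + (s(2, -2) + n(0, -4)*(-3))*((12 + 7)*(-61 - 45)) = 144 + ((-14 - 6*2) + (6 - 4)*(-3))*((12 + 7)*(-61 - 45)) = 144 + ((-14 - 12) + 2*(-3))*(19*(-106)) = 144 + (-26 - 6)*(-2014) = 144 - 32*(-2014) = 144 + 64448 = 64592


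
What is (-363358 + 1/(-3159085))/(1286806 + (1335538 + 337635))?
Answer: -1147878807431/9350825259215 ≈ -0.12276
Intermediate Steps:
(-363358 + 1/(-3159085))/(1286806 + (1335538 + 337635)) = (-363358 - 1/3159085)/(1286806 + 1673173) = -1147878807431/3159085/2959979 = -1147878807431/3159085*1/2959979 = -1147878807431/9350825259215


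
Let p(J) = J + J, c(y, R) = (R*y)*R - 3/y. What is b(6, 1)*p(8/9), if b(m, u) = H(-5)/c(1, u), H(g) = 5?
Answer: -40/9 ≈ -4.4444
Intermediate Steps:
c(y, R) = -3/y + y*R² (c(y, R) = y*R² - 3/y = -3/y + y*R²)
p(J) = 2*J
b(m, u) = 5/(-3 + u²) (b(m, u) = 5/(-3/1 + 1*u²) = 5/(-3*1 + u²) = 5/(-3 + u²))
b(6, 1)*p(8/9) = (5/(-3 + 1²))*(2*(8/9)) = (5/(-3 + 1))*(2*(8*(⅑))) = (5/(-2))*(2*(8/9)) = (5*(-½))*(16/9) = -5/2*16/9 = -40/9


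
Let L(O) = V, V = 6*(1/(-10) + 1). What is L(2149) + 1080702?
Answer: 5403537/5 ≈ 1.0807e+6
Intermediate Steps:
V = 27/5 (V = 6*(-1/10 + 1) = 6*(9/10) = 27/5 ≈ 5.4000)
L(O) = 27/5
L(2149) + 1080702 = 27/5 + 1080702 = 5403537/5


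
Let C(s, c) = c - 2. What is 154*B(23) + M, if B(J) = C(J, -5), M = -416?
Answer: -1494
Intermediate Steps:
C(s, c) = -2 + c
B(J) = -7 (B(J) = -2 - 5 = -7)
154*B(23) + M = 154*(-7) - 416 = -1078 - 416 = -1494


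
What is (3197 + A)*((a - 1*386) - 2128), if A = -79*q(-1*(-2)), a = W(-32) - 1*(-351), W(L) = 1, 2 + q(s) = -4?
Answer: -7936702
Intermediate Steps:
q(s) = -6 (q(s) = -2 - 4 = -6)
a = 352 (a = 1 - 1*(-351) = 1 + 351 = 352)
A = 474 (A = -79*(-6) = 474)
(3197 + A)*((a - 1*386) - 2128) = (3197 + 474)*((352 - 1*386) - 2128) = 3671*((352 - 386) - 2128) = 3671*(-34 - 2128) = 3671*(-2162) = -7936702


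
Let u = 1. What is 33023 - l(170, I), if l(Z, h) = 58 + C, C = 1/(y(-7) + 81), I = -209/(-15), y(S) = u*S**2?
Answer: 4285449/130 ≈ 32965.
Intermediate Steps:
y(S) = S**2 (y(S) = 1*S**2 = S**2)
I = 209/15 (I = -209*(-1/15) = 209/15 ≈ 13.933)
C = 1/130 (C = 1/((-7)**2 + 81) = 1/(49 + 81) = 1/130 ≈ 0.0076923)
l(Z, h) = 7541/130 (l(Z, h) = 58 + 1/130 = 7541/130)
33023 - l(170, I) = 33023 - 1*7541/130 = 33023 - 7541/130 = 4285449/130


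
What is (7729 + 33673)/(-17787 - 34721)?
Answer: -20701/26254 ≈ -0.78849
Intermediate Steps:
(7729 + 33673)/(-17787 - 34721) = 41402/(-52508) = 41402*(-1/52508) = -20701/26254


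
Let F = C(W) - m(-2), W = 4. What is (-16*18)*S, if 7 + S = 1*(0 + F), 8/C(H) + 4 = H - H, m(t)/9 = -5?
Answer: -10368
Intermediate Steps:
m(t) = -45 (m(t) = 9*(-5) = -45)
C(H) = -2 (C(H) = 8/(-4 + (H - H)) = 8/(-4 + 0) = 8/(-4) = 8*(-¼) = -2)
F = 43 (F = -2 - 1*(-45) = -2 + 45 = 43)
S = 36 (S = -7 + 1*(0 + 43) = -7 + 1*43 = -7 + 43 = 36)
(-16*18)*S = -16*18*36 = -288*36 = -10368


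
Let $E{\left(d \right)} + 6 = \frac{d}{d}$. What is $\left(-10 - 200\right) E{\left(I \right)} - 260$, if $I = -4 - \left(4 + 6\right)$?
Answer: $790$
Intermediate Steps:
$I = -14$ ($I = -4 - 10 = -14$)
$E{\left(d \right)} = -5$ ($E{\left(d \right)} = -6 + \frac{d}{d} = -6 + 1 = -5$)
$\left(-10 - 200\right) E{\left(I \right)} - 260 = \left(-10 - 200\right) \left(-5\right) - 260 = \left(-210\right) \left(-5\right) - 260 = 1050 - 260 = 790$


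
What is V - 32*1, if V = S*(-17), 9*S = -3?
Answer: -79/3 ≈ -26.333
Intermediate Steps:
S = -1/3 (S = (1/9)*(-3) = -1/3 ≈ -0.33333)
V = 17/3 (V = -1/3*(-17) = 17/3 ≈ 5.6667)
V - 32*1 = 17/3 - 32*1 = 17/3 - 32 = -79/3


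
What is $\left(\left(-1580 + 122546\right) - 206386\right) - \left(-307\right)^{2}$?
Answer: $-179669$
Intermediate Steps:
$\left(\left(-1580 + 122546\right) - 206386\right) - \left(-307\right)^{2} = \left(120966 - 206386\right) - 94249 = -85420 - 94249 = -179669$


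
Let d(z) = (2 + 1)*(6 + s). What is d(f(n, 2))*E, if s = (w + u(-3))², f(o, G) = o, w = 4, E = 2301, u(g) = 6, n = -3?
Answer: 731718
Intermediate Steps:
s = 100 (s = (4 + 6)² = 10² = 100)
d(z) = 318 (d(z) = (2 + 1)*(6 + 100) = 3*106 = 318)
d(f(n, 2))*E = 318*2301 = 731718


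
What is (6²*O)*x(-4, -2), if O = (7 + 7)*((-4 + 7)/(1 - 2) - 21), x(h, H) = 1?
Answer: -12096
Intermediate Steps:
O = -336 (O = 14*(3/(-1) - 21) = 14*(3*(-1) - 21) = 14*(-3 - 21) = 14*(-24) = -336)
(6²*O)*x(-4, -2) = (6²*(-336))*1 = (36*(-336))*1 = -12096*1 = -12096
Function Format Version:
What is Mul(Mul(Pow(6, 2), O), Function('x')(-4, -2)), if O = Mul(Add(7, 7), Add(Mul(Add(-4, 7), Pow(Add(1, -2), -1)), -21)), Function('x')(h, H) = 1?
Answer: -12096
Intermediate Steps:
O = -336 (O = Mul(14, Add(Mul(3, Pow(-1, -1)), -21)) = Mul(14, Add(Mul(3, -1), -21)) = Mul(14, Add(-3, -21)) = Mul(14, -24) = -336)
Mul(Mul(Pow(6, 2), O), Function('x')(-4, -2)) = Mul(Mul(Pow(6, 2), -336), 1) = Mul(Mul(36, -336), 1) = Mul(-12096, 1) = -12096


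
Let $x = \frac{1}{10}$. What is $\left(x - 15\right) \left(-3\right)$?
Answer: $\frac{447}{10} \approx 44.7$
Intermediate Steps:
$x = \frac{1}{10} \approx 0.1$
$\left(x - 15\right) \left(-3\right) = \left(\frac{1}{10} - 15\right) \left(-3\right) = \left(- \frac{149}{10}\right) \left(-3\right) = \frac{447}{10}$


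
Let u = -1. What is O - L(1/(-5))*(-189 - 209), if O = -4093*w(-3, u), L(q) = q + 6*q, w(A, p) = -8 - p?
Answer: 140469/5 ≈ 28094.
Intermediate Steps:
L(q) = 7*q
O = 28651 (O = -4093*(-8 - 1*(-1)) = -4093*(-8 + 1) = -4093*(-7) = 28651)
O - L(1/(-5))*(-189 - 209) = 28651 - 7/(-5)*(-189 - 209) = 28651 - 7*(-1/5)*(-398) = 28651 - (-7)*(-398)/5 = 28651 - 1*2786/5 = 28651 - 2786/5 = 140469/5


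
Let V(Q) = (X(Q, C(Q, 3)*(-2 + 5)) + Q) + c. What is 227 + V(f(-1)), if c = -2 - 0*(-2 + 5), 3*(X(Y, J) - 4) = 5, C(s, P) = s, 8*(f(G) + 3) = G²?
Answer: 5467/24 ≈ 227.79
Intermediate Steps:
f(G) = -3 + G²/8
X(Y, J) = 17/3 (X(Y, J) = 4 + (⅓)*5 = 4 + 5/3 = 17/3)
c = -2 (c = -2 - 0*3 = -2 - 1*0 = -2 + 0 = -2)
V(Q) = 11/3 + Q (V(Q) = (17/3 + Q) - 2 = 11/3 + Q)
227 + V(f(-1)) = 227 + (11/3 + (-3 + (⅛)*(-1)²)) = 227 + (11/3 + (-3 + (⅛)*1)) = 227 + (11/3 + (-3 + ⅛)) = 227 + (11/3 - 23/8) = 227 + 19/24 = 5467/24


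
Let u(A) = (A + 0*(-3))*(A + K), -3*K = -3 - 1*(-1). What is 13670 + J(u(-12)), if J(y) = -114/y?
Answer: 929503/68 ≈ 13669.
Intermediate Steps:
K = ⅔ (K = -(-3 - 1*(-1))/3 = -(-3 + 1)/3 = -⅓*(-2) = ⅔ ≈ 0.66667)
u(A) = A*(⅔ + A) (u(A) = (A + 0*(-3))*(A + ⅔) = (A + 0)*(⅔ + A) = A*(⅔ + A))
13670 + J(u(-12)) = 13670 - 114*(-1/(4*(2 + 3*(-12)))) = 13670 - 114*(-1/(4*(2 - 36))) = 13670 - 114/((⅓)*(-12)*(-34)) = 13670 - 114/136 = 13670 - 114*1/136 = 13670 - 57/68 = 929503/68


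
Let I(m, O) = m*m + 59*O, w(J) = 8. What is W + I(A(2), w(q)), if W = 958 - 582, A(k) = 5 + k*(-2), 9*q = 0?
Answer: 849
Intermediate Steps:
q = 0 (q = (⅑)*0 = 0)
A(k) = 5 - 2*k
I(m, O) = m² + 59*O
W = 376
W + I(A(2), w(q)) = 376 + ((5 - 2*2)² + 59*8) = 376 + ((5 - 4)² + 472) = 376 + (1² + 472) = 376 + (1 + 472) = 376 + 473 = 849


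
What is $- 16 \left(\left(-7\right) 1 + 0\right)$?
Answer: $112$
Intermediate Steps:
$- 16 \left(\left(-7\right) 1 + 0\right) = - 16 \left(-7 + 0\right) = \left(-16\right) \left(-7\right) = 112$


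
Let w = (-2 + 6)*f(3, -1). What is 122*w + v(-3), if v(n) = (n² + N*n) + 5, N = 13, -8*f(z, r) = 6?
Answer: -391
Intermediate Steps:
f(z, r) = -¾ (f(z, r) = -⅛*6 = -¾)
v(n) = 5 + n² + 13*n (v(n) = (n² + 13*n) + 5 = 5 + n² + 13*n)
w = -3 (w = (-2 + 6)*(-¾) = 4*(-¾) = -3)
122*w + v(-3) = 122*(-3) + (5 + (-3)² + 13*(-3)) = -366 + (5 + 9 - 39) = -366 - 25 = -391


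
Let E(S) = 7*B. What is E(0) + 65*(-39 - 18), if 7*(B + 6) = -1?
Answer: -3748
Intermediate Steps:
B = -43/7 (B = -6 + (⅐)*(-1) = -6 - ⅐ = -43/7 ≈ -6.1429)
E(S) = -43 (E(S) = 7*(-43/7) = -43)
E(0) + 65*(-39 - 18) = -43 + 65*(-39 - 18) = -43 + 65*(-57) = -43 - 3705 = -3748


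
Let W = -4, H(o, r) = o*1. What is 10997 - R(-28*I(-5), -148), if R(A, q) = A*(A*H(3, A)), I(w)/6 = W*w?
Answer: -33857803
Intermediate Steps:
H(o, r) = o
I(w) = -24*w (I(w) = 6*(-4*w) = -24*w)
R(A, q) = 3*A² (R(A, q) = A*(A*3) = A*(3*A) = 3*A²)
10997 - R(-28*I(-5), -148) = 10997 - 3*(-(-672)*(-5))² = 10997 - 3*(-28*120)² = 10997 - 3*(-3360)² = 10997 - 3*11289600 = 10997 - 1*33868800 = 10997 - 33868800 = -33857803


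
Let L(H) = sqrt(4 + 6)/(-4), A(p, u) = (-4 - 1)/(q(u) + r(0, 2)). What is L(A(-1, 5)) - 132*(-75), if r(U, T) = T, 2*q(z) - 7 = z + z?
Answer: 9900 - sqrt(10)/4 ≈ 9899.2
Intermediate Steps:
q(z) = 7/2 + z (q(z) = 7/2 + (z + z)/2 = 7/2 + (2*z)/2 = 7/2 + z)
A(p, u) = -5/(11/2 + u) (A(p, u) = (-4 - 1)/((7/2 + u) + 2) = -5/(11/2 + u))
L(H) = -sqrt(10)/4 (L(H) = sqrt(10)*(-1/4) = -sqrt(10)/4)
L(A(-1, 5)) - 132*(-75) = -sqrt(10)/4 - 132*(-75) = -sqrt(10)/4 + 9900 = 9900 - sqrt(10)/4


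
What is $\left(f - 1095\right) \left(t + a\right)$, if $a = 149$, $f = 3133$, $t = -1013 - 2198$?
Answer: $-6240356$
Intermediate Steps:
$t = -3211$
$\left(f - 1095\right) \left(t + a\right) = \left(3133 - 1095\right) \left(-3211 + 149\right) = 2038 \left(-3062\right) = -6240356$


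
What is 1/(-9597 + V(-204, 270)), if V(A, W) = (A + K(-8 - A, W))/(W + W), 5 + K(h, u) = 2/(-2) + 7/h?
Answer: -15120/145112519 ≈ -0.00010419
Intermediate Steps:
K(h, u) = -6 + 7/h (K(h, u) = -5 + (2/(-2) + 7/h) = -5 + (2*(-½) + 7/h) = -5 + (-1 + 7/h) = -6 + 7/h)
V(A, W) = (-6 + A + 7/(-8 - A))/(2*W) (V(A, W) = (A + (-6 + 7/(-8 - A)))/(W + W) = (-6 + A + 7/(-8 - A))/((2*W)) = (-6 + A + 7/(-8 - A))*(1/(2*W)) = (-6 + A + 7/(-8 - A))/(2*W))
1/(-9597 + V(-204, 270)) = 1/(-9597 + (½)*(-55 + (-204)² + 2*(-204))/(270*(8 - 204))) = 1/(-9597 + (½)*(1/270)*(-55 + 41616 - 408)/(-196)) = 1/(-9597 + (½)*(1/270)*(-1/196)*41153) = 1/(-9597 - 5879/15120) = 1/(-145112519/15120) = -15120/145112519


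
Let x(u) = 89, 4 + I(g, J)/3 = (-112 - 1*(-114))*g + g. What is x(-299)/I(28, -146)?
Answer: 89/240 ≈ 0.37083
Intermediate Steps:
I(g, J) = -12 + 9*g (I(g, J) = -12 + 3*((-112 - 1*(-114))*g + g) = -12 + 3*((-112 + 114)*g + g) = -12 + 3*(2*g + g) = -12 + 3*(3*g) = -12 + 9*g)
x(-299)/I(28, -146) = 89/(-12 + 9*28) = 89/(-12 + 252) = 89/240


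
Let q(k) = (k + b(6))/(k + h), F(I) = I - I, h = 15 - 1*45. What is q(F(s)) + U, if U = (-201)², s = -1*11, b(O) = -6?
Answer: 202006/5 ≈ 40401.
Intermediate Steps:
s = -11
U = 40401
h = -30 (h = 15 - 45 = -30)
F(I) = 0
q(k) = (-6 + k)/(-30 + k) (q(k) = (k - 6)/(k - 30) = (-6 + k)/(-30 + k))
q(F(s)) + U = (-6 + 0)/(-30 + 0) + 40401 = -6/(-30) + 40401 = -1/30*(-6) + 40401 = ⅕ + 40401 = 202006/5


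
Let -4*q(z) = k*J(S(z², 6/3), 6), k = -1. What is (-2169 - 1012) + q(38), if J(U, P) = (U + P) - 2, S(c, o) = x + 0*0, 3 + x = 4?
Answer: -12719/4 ≈ -3179.8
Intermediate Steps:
x = 1 (x = -3 + 4 = 1)
S(c, o) = 1 (S(c, o) = 1 + 0*0 = 1 + 0 = 1)
J(U, P) = -2 + P + U (J(U, P) = (P + U) - 2 = -2 + P + U)
q(z) = 5/4 (q(z) = -(-1)*(-2 + 6 + 1)/4 = -(-1)*5/4 = -¼*(-5) = 5/4)
(-2169 - 1012) + q(38) = (-2169 - 1012) + 5/4 = -3181 + 5/4 = -12719/4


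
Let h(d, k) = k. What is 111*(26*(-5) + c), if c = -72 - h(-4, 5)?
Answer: -22977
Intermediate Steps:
c = -77 (c = -72 - 1*5 = -72 - 5 = -77)
111*(26*(-5) + c) = 111*(26*(-5) - 77) = 111*(-130 - 77) = 111*(-207) = -22977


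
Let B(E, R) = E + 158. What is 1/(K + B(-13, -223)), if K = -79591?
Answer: -1/79446 ≈ -1.2587e-5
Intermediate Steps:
B(E, R) = 158 + E
1/(K + B(-13, -223)) = 1/(-79591 + (158 - 13)) = 1/(-79591 + 145) = 1/(-79446) = -1/79446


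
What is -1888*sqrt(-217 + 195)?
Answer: -1888*I*sqrt(22) ≈ -8855.5*I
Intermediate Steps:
-1888*sqrt(-217 + 195) = -1888*I*sqrt(22)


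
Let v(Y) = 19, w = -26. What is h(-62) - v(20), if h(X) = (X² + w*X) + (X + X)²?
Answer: 20813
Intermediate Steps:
h(X) = -26*X + 5*X² (h(X) = (X² - 26*X) + (X + X)² = (X² - 26*X) + (2*X)² = (X² - 26*X) + 4*X² = -26*X + 5*X²)
h(-62) - v(20) = -62*(-26 + 5*(-62)) - 1*19 = -62*(-26 - 310) - 19 = -62*(-336) - 19 = 20832 - 19 = 20813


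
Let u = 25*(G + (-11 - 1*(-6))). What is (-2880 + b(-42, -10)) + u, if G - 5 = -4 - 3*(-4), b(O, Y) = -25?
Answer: -2705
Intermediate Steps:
G = 13 (G = 5 + (-4 - 3*(-4)) = 5 + (-4 + 12) = 5 + 8 = 13)
u = 200 (u = 25*(13 + (-11 - 1*(-6))) = 25*(13 + (-11 + 6)) = 25*(13 - 5) = 25*8 = 200)
(-2880 + b(-42, -10)) + u = (-2880 - 25) + 200 = -2905 + 200 = -2705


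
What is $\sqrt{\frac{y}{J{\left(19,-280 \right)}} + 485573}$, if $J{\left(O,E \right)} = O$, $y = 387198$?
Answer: $\frac{\sqrt{182648615}}{19} \approx 711.3$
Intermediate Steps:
$\sqrt{\frac{y}{J{\left(19,-280 \right)}} + 485573} = \sqrt{\frac{387198}{19} + 485573} = \sqrt{\frac{9613085}{19}} = \frac{\sqrt{182648615}}{19}$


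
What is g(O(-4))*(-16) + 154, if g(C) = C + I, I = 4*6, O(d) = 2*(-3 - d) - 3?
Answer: -214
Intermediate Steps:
O(d) = -9 - 2*d (O(d) = (-6 - 2*d) - 3 = -9 - 2*d)
I = 24
g(C) = 24 + C (g(C) = C + 24 = 24 + C)
g(O(-4))*(-16) + 154 = (24 + (-9 - 2*(-4)))*(-16) + 154 = (24 + (-9 + 8))*(-16) + 154 = (24 - 1)*(-16) + 154 = 23*(-16) + 154 = -368 + 154 = -214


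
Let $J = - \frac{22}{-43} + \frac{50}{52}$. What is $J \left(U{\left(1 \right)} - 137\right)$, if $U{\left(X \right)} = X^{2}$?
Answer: $- \frac{111996}{559} \approx -200.35$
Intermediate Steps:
$J = \frac{1647}{1118}$ ($J = \left(-22\right) \left(- \frac{1}{43}\right) + 50 \cdot \frac{1}{52} = \frac{22}{43} + \frac{25}{26} = \frac{1647}{1118} \approx 1.4732$)
$J \left(U{\left(1 \right)} - 137\right) = \frac{1647 \left(1^{2} - 137\right)}{1118} = \frac{1647 \left(1 - 137\right)}{1118} = \frac{1647}{1118} \left(-136\right) = - \frac{111996}{559}$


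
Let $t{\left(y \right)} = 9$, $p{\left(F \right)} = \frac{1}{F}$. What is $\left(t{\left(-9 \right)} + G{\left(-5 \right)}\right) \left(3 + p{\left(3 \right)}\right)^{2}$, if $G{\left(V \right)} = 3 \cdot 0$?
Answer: $100$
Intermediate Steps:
$G{\left(V \right)} = 0$
$\left(t{\left(-9 \right)} + G{\left(-5 \right)}\right) \left(3 + p{\left(3 \right)}\right)^{2} = \left(9 + 0\right) \left(3 + \frac{1}{3}\right)^{2} = 9 \left(3 + \frac{1}{3}\right)^{2} = 9 \left(\frac{10}{3}\right)^{2} = 9 \cdot \frac{100}{9} = 100$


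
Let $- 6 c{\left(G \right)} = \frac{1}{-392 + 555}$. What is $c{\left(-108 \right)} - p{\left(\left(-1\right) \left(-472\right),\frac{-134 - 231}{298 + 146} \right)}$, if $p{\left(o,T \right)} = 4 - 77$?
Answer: $\frac{71393}{978} \approx 72.999$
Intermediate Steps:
$p{\left(o,T \right)} = -73$ ($p{\left(o,T \right)} = 4 - 77 = -73$)
$c{\left(G \right)} = - \frac{1}{978}$ ($c{\left(G \right)} = - \frac{1}{6 \left(-392 + 555\right)} = - \frac{1}{6 \cdot 163} = \left(- \frac{1}{6}\right) \frac{1}{163} = - \frac{1}{978}$)
$c{\left(-108 \right)} - p{\left(\left(-1\right) \left(-472\right),\frac{-134 - 231}{298 + 146} \right)} = - \frac{1}{978} - -73 = - \frac{1}{978} + 73 = \frac{71393}{978}$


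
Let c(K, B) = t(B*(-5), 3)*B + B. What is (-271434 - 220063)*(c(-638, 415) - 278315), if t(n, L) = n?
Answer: 559827370425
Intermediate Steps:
c(K, B) = B - 5*B² (c(K, B) = (B*(-5))*B + B = (-5*B)*B + B = -5*B² + B = B - 5*B²)
(-271434 - 220063)*(c(-638, 415) - 278315) = (-271434 - 220063)*(415*(1 - 5*415) - 278315) = -491497*(415*(1 - 2075) - 278315) = -491497*(415*(-2074) - 278315) = -491497*(-860710 - 278315) = -491497*(-1139025) = 559827370425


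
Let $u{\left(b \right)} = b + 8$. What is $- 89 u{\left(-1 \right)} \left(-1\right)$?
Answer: $623$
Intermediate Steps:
$u{\left(b \right)} = 8 + b$
$- 89 u{\left(-1 \right)} \left(-1\right) = - 89 \left(8 - 1\right) \left(-1\right) = \left(-89\right) 7 \left(-1\right) = \left(-623\right) \left(-1\right) = 623$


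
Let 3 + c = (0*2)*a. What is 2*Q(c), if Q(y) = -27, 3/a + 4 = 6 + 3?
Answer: -54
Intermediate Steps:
a = ⅗ (a = 3/(-4 + (6 + 3)) = 3/(-4 + 9) = 3/5 = 3*(⅕) = ⅗ ≈ 0.60000)
c = -3 (c = -3 + (0*2)*(⅗) = -3 + 0*(⅗) = -3 + 0 = -3)
2*Q(c) = 2*(-27) = -54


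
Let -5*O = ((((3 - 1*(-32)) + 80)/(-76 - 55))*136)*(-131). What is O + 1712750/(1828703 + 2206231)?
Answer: -6309780401/2017467 ≈ -3127.6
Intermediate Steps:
O = -3128 (O = -(((3 - 1*(-32)) + 80)/(-76 - 55))*136*(-131)/5 = -(((3 + 32) + 80)/(-131))*136*(-131)/5 = -((35 + 80)*(-1/131))*136*(-131)/5 = -(115*(-1/131))*136*(-131)/5 = -(-115/131*136)*(-131)/5 = -(-3128)*(-131)/131 = -1/5*15640 = -3128)
O + 1712750/(1828703 + 2206231) = -3128 + 1712750/(1828703 + 2206231) = -3128 + 1712750/4034934 = -3128 + 1712750*(1/4034934) = -3128 + 856375/2017467 = -6309780401/2017467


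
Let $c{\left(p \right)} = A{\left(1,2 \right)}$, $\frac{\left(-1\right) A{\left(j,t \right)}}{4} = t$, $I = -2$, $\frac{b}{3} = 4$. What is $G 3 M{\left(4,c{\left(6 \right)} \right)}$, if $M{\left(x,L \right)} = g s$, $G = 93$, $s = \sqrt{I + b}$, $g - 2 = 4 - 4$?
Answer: $558 \sqrt{10} \approx 1764.6$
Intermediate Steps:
$b = 12$ ($b = 3 \cdot 4 = 12$)
$g = 2$ ($g = 2 + \left(4 - 4\right) = 2 + 0 = 2$)
$A{\left(j,t \right)} = - 4 t$
$c{\left(p \right)} = -8$ ($c{\left(p \right)} = \left(-4\right) 2 = -8$)
$s = \sqrt{10}$ ($s = \sqrt{-2 + 12} = \sqrt{10} \approx 3.1623$)
$M{\left(x,L \right)} = 2 \sqrt{10}$
$G 3 M{\left(4,c{\left(6 \right)} \right)} = 93 \cdot 3 \cdot 2 \sqrt{10} = 279 \cdot 2 \sqrt{10} = 558 \sqrt{10}$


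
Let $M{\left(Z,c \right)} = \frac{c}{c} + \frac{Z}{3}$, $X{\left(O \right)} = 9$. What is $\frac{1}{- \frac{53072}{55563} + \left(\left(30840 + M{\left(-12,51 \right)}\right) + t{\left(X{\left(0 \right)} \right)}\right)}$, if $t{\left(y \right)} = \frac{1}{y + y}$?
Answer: $\frac{333378}{10280077475} \approx 3.243 \cdot 10^{-5}$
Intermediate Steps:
$t{\left(y \right)} = \frac{1}{2 y}$
$M{\left(Z,c \right)} = 1 + \frac{Z}{3}$ ($M{\left(Z,c \right)} = 1 + Z \frac{1}{3} = 1 + \frac{Z}{3}$)
$\frac{1}{- \frac{53072}{55563} + \left(\left(30840 + M{\left(-12,51 \right)}\right) + t{\left(X{\left(0 \right)} \right)}\right)} = \frac{1}{- \frac{53072}{55563} + \left(\left(30840 + \left(1 + \frac{1}{3} \left(-12\right)\right)\right) + \frac{1}{2 \cdot 9}\right)} = \frac{1}{\left(-53072\right) \frac{1}{55563} + \left(\left(30840 + \left(1 - 4\right)\right) + \frac{1}{2} \cdot \frac{1}{9}\right)} = \frac{1}{- \frac{53072}{55563} + \left(\left(30840 - 3\right) + \frac{1}{18}\right)} = \frac{1}{- \frac{53072}{55563} + \left(30837 + \frac{1}{18}\right)} = \frac{1}{- \frac{53072}{55563} + \frac{555067}{18}} = \frac{1}{\frac{10280077475}{333378}} = \frac{333378}{10280077475}$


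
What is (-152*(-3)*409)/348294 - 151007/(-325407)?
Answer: 18880756531/18889550943 ≈ 0.99953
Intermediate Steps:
(-152*(-3)*409)/348294 - 151007/(-325407) = (456*409)*(1/348294) - 151007*(-1/325407) = 186504*(1/348294) + 151007/325407 = 31084/58049 + 151007/325407 = 18880756531/18889550943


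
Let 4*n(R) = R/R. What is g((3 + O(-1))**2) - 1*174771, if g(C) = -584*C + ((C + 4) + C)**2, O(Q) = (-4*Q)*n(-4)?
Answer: -182819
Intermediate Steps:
n(R) = 1/4 (n(R) = (R/R)/4 = (1/4)*1 = 1/4)
O(Q) = -Q (O(Q) = -4*Q*(1/4) = -Q)
g(C) = (4 + 2*C)**2 - 584*C (g(C) = -584*C + ((4 + C) + C)**2 = -584*C + (4 + 2*C)**2 = (4 + 2*C)**2 - 584*C)
g((3 + O(-1))**2) - 1*174771 = (-584*(3 - 1*(-1))**2 + 4*(2 + (3 - 1*(-1))**2)**2) - 1*174771 = (-584*(3 + 1)**2 + 4*(2 + (3 + 1)**2)**2) - 174771 = (-584*4**2 + 4*(2 + 4**2)**2) - 174771 = (-584*16 + 4*(2 + 16)**2) - 174771 = (-9344 + 4*18**2) - 174771 = (-9344 + 4*324) - 174771 = (-9344 + 1296) - 174771 = -8048 - 174771 = -182819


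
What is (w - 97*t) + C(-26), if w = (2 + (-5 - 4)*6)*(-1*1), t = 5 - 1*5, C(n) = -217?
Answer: -165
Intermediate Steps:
t = 0 (t = 5 - 5 = 0)
w = 52 (w = (2 - 9*6)*(-1) = (2 - 54)*(-1) = -52*(-1) = 52)
(w - 97*t) + C(-26) = (52 - 97*0) - 217 = (52 + 0) - 217 = 52 - 217 = -165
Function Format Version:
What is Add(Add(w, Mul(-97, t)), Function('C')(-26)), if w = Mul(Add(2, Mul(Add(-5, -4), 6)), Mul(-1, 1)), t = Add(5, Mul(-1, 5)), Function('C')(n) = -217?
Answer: -165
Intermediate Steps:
t = 0 (t = Add(5, -5) = 0)
w = 52 (w = Mul(Add(2, Mul(-9, 6)), -1) = Mul(Add(2, -54), -1) = Mul(-52, -1) = 52)
Add(Add(w, Mul(-97, t)), Function('C')(-26)) = Add(Add(52, Mul(-97, 0)), -217) = Add(Add(52, 0), -217) = Add(52, -217) = -165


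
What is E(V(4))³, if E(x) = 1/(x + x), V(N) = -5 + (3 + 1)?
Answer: -⅛ ≈ -0.12500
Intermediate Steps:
V(N) = -1 (V(N) = -5 + 4 = -1)
E(x) = 1/(2*x)
E(V(4))³ = ((½)/(-1))³ = ((½)*(-1))³ = (-½)³ = -⅛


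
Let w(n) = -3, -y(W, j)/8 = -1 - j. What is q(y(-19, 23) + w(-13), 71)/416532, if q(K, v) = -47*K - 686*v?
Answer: -57589/416532 ≈ -0.13826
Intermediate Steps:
y(W, j) = 8 + 8*j (y(W, j) = -8*(-1 - j) = 8 + 8*j)
q(K, v) = -686*v - 47*K
q(y(-19, 23) + w(-13), 71)/416532 = (-686*71 - 47*((8 + 8*23) - 3))/416532 = (-48706 - 47*((8 + 184) - 3))*(1/416532) = (-48706 - 47*(192 - 3))*(1/416532) = (-48706 - 47*189)*(1/416532) = (-48706 - 8883)*(1/416532) = -57589*1/416532 = -57589/416532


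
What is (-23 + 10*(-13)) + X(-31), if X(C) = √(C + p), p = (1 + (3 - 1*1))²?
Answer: -153 + I*√22 ≈ -153.0 + 4.6904*I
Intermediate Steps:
p = 9 (p = (1 + (3 - 1))² = (1 + 2)² = 3² = 9)
X(C) = √(9 + C) (X(C) = √(C + 9) = √(9 + C))
(-23 + 10*(-13)) + X(-31) = (-23 + 10*(-13)) + √(9 - 31) = (-23 - 130) + √(-22) = -153 + I*√22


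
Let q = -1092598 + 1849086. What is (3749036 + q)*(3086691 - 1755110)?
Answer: 5999470153444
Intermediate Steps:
q = 756488
(3749036 + q)*(3086691 - 1755110) = (3749036 + 756488)*(3086691 - 1755110) = 4505524*1331581 = 5999470153444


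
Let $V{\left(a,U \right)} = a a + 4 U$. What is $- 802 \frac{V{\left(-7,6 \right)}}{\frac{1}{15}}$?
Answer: $-878190$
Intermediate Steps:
$V{\left(a,U \right)} = a^{2} + 4 U$
$- 802 \frac{V{\left(-7,6 \right)}}{\frac{1}{15}} = - 802 \frac{\left(-7\right)^{2} + 4 \cdot 6}{\frac{1}{15}} = - 802 \left(49 + 24\right) \frac{1}{\frac{1}{15}} = - 802 \cdot 73 \cdot 15 = \left(-802\right) 1095 = -878190$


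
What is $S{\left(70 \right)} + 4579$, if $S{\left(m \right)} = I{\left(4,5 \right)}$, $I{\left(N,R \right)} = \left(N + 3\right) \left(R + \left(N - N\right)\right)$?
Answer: $4614$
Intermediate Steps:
$I{\left(N,R \right)} = R \left(3 + N\right)$ ($I{\left(N,R \right)} = \left(3 + N\right) \left(R + 0\right) = \left(3 + N\right) R = R \left(3 + N\right)$)
$S{\left(m \right)} = 35$ ($S{\left(m \right)} = 5 \left(3 + 4\right) = 5 \cdot 7 = 35$)
$S{\left(70 \right)} + 4579 = 35 + 4579 = 4614$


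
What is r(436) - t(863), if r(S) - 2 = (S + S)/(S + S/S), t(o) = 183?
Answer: -78225/437 ≈ -179.00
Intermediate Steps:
r(S) = 2 + 2*S/(1 + S) (r(S) = 2 + (S + S)/(S + S/S) = 2 + (2*S)/(S + 1) = 2 + (2*S)/(1 + S) = 2 + 2*S/(1 + S))
r(436) - t(863) = 2*(1 + 2*436)/(1 + 436) - 1*183 = 2*(1 + 872)/437 - 183 = 2*(1/437)*873 - 183 = 1746/437 - 183 = -78225/437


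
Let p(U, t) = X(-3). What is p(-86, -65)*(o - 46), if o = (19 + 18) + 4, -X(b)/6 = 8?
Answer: 240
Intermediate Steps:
X(b) = -48 (X(b) = -6*8 = -48)
p(U, t) = -48
o = 41 (o = 37 + 4 = 41)
p(-86, -65)*(o - 46) = -48*(41 - 46) = -48*(-5) = 240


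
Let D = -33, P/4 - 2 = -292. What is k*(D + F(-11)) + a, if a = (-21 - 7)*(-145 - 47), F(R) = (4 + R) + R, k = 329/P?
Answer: 6252939/1160 ≈ 5390.5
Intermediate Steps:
P = -1160 (P = 8 + 4*(-292) = 8 - 1168 = -1160)
k = -329/1160 (k = 329/(-1160) = 329*(-1/1160) = -329/1160 ≈ -0.28362)
F(R) = 4 + 2*R
a = 5376 (a = -28*(-192) = 5376)
k*(D + F(-11)) + a = -329*(-33 + (4 + 2*(-11)))/1160 + 5376 = -329*(-33 + (4 - 22))/1160 + 5376 = -329*(-33 - 18)/1160 + 5376 = -329/1160*(-51) + 5376 = 16779/1160 + 5376 = 6252939/1160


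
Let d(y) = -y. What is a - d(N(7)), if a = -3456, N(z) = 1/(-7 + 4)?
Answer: -10369/3 ≈ -3456.3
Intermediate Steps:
N(z) = -⅓ (N(z) = 1/(-3) = -⅓)
a - d(N(7)) = -3456 - (-1)*(-1)/3 = -3456 - 1*⅓ = -3456 - ⅓ = -10369/3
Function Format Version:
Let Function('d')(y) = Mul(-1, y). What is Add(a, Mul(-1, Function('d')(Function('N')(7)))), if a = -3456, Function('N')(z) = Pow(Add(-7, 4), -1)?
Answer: Rational(-10369, 3) ≈ -3456.3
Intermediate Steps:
Function('N')(z) = Rational(-1, 3) (Function('N')(z) = Pow(-3, -1) = Rational(-1, 3))
Add(a, Mul(-1, Function('d')(Function('N')(7)))) = Add(-3456, Mul(-1, Mul(-1, Rational(-1, 3)))) = Add(-3456, Mul(-1, Rational(1, 3))) = Add(-3456, Rational(-1, 3)) = Rational(-10369, 3)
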